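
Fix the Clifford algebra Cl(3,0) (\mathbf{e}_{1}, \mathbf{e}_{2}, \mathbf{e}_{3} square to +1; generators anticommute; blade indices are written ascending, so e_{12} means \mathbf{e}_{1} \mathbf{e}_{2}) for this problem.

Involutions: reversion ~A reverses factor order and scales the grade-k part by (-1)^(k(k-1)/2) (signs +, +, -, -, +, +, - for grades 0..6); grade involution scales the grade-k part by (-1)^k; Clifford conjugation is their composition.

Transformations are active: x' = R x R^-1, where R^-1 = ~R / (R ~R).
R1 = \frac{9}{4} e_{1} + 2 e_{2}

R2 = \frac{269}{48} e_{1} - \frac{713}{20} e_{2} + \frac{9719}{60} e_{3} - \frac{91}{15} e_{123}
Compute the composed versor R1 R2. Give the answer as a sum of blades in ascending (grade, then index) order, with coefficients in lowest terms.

Distribute over the terms of R1 (each basis-blade product reordered to ascending indices, repeated generators contracted through their squares):
(\frac{9}{4} e_{1}) R2 = \frac{807}{64} - \frac{6417}{80} e_{12} + \frac{29157}{80} e_{13} - \frac{273}{20} e_{23}
(2 e_{2}) R2 = -\frac{713}{10} - \frac{269}{24} e_{12} + \frac{182}{15} e_{13} + \frac{9719}{30} e_{23}
Summing the partial products and collecting blades:
Answer: -\frac{18781}{320} - \frac{21941}{240} e_{12} + \frac{90383}{240} e_{13} + \frac{18619}{60} e_{23}


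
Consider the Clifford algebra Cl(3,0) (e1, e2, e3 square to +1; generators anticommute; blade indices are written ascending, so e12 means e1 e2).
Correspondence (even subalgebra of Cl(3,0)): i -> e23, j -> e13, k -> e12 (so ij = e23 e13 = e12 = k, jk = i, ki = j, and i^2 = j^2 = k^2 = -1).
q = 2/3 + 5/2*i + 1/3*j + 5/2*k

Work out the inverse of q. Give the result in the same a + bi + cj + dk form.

In blades: q = 2/3 + 5/2*e12 + 1/3*e13 + 5/2*e23.
With qbar = 2/3 - 5/2*e12 - 1/3*e13 - 5/2*e23 (scalar fixed, mapped units negated), q qbar = 235/18 (the sum of squared coefficients), so q^-1 = qbar / (235/18) = 12/235 - 9/47*e12 - 6/235*e13 - 9/47*e23; translating back:
Answer: 12/235 - 9/47*i - 6/235*j - 9/47*k


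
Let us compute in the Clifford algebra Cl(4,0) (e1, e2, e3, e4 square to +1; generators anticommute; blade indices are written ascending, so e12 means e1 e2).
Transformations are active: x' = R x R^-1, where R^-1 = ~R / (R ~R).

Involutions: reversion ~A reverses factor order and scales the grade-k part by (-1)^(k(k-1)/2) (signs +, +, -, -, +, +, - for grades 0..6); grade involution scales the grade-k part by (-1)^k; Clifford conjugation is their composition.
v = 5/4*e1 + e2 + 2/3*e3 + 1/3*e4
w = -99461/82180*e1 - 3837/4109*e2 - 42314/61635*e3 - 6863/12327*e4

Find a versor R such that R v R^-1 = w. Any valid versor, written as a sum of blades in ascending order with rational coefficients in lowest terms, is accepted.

Construction: equal norms (both 449/144) license R = v + w = 816/20545*e1 + 272/4109*e2 - 408/20545*e3 - 918/4109*e4 — nothing changes along that direction, while (v - w)/2 changes sign, so v maps onto w.
Answer: 816/20545*e1 + 272/4109*e2 - 408/20545*e3 - 918/4109*e4


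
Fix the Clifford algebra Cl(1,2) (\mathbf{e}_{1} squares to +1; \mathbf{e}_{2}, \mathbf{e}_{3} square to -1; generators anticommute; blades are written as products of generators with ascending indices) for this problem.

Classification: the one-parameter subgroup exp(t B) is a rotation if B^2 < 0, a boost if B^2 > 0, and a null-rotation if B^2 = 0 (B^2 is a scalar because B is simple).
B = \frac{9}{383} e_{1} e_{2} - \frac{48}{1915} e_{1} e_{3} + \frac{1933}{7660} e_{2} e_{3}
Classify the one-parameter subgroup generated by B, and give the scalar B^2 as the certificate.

B^2 term by term: the squares give (\frac{9}{383})^2*(e_{1} e_{2})^2 + (-\frac{48}{1915})^2*(e_{1} e_{3})^2 + (\frac{1933}{7660})^2*(e_{2} e_{3})^2 = \frac{81}{146689}*(+1) + \frac{2304}{3667225}*(+1) + \frac{3736489}{58675600}*(-1) = -\frac{1}{16} (each basis 2-blade squares to minus the product of its generators' squares); cross terms between blades sharing an index anticommute and cancel. So B^2 = -\frac{1}{16}.
Answer: rotation, certificate B^2 = -\frac{1}{16}. Why this suffices: the scalar -\frac{1}{16} survives any versor conjugation, so its sign alone determines the class however B is presented.


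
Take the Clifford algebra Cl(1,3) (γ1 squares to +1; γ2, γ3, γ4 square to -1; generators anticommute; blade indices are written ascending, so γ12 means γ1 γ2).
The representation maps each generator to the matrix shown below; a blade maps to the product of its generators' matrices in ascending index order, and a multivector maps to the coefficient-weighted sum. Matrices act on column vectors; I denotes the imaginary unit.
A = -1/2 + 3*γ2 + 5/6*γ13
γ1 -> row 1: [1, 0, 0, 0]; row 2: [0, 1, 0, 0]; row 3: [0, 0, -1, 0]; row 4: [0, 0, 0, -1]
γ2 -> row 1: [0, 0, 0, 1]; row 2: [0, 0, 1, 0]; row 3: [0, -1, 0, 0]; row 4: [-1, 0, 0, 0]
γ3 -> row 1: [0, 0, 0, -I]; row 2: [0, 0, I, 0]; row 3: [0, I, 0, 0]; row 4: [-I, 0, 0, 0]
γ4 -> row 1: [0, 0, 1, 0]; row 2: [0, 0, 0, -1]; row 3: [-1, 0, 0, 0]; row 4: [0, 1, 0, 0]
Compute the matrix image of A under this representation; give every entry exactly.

Bivector images (products of the table entries): rho(γ13) = rho(γ1)rho(γ3) = row 1: [0, 0, 0, -I]; row 2: [0, 0, I, 0]; row 3: [0, -I, 0, 0]; row 4: [I, 0, 0, 0].
M = (-1/2)*1 + (3)*rho(γ2) + (5/6)*rho(γ13), summed entrywise (1 is the identity matrix):
Answer: row 1: [-1/2, 0, 0, 3 - 5*I/6]; row 2: [0, -1/2, 3 + 5*I/6, 0]; row 3: [0, -3 - 5*I/6, -1/2, 0]; row 4: [-3 + 5*I/6, 0, 0, -1/2]


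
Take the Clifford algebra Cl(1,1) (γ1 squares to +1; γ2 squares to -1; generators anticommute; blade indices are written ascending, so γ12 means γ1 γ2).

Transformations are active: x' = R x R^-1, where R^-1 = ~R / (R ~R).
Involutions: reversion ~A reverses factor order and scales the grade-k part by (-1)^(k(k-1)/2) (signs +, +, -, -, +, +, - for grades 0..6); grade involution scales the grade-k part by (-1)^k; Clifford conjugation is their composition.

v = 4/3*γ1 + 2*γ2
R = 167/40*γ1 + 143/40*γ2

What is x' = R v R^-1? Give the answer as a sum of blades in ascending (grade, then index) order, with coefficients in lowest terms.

~R = 167/40*γ1 + 143/40*γ2, and R ~R = 93/20, so R^-1 = ~R / (93/20).
R v = -19/12 + 43/12*γ12
Answer: -4661/1116*γ1 - 4949/1116*γ2


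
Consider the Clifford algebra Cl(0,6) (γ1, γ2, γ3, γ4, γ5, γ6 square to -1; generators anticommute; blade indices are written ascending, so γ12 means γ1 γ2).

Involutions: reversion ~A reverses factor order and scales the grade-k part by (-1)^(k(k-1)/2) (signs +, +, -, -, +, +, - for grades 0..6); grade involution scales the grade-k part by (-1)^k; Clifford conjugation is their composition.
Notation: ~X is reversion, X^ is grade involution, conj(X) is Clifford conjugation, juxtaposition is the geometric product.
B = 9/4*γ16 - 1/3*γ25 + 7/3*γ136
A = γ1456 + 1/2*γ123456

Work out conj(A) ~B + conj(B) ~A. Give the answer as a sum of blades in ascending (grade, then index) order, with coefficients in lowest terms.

first term: 9/4*γ45 - 7/6*γ245 - 7/3*γ345 - 1/3*γ1246 + 1/6*γ1346 - 9/8*γ2345
second term: 9/4*γ45 - 7/6*γ245 + 7/3*γ345 + 1/3*γ1246 + 1/6*γ1346 - 9/8*γ2345
Answer: 9/2*γ45 - 7/3*γ245 + 1/3*γ1346 - 9/4*γ2345


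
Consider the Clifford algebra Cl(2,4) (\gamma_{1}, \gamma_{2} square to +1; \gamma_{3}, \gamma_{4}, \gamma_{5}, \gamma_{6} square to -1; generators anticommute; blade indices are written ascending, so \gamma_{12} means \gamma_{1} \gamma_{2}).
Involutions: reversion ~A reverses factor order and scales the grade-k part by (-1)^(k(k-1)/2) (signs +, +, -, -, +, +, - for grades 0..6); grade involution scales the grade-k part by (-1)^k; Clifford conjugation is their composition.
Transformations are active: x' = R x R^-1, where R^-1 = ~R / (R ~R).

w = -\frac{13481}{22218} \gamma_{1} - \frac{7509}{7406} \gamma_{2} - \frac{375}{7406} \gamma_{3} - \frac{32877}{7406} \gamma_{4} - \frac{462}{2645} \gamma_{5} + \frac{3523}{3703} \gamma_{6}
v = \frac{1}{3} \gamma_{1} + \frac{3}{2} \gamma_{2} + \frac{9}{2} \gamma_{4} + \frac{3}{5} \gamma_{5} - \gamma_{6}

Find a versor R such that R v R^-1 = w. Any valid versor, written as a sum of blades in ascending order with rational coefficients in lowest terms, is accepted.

Here q(v) = q(w) = -\frac{4331}{225}; the classical choice R = v + w = -\frac{2025}{7406} \gamma_{1} + \frac{1800}{3703} \gamma_{2} - \frac{375}{7406} \gamma_{3} + \frac{225}{3703} \gamma_{4} + \frac{225}{529} \gamma_{5} - \frac{180}{3703} \gamma_{6} then realises v -> w under the sandwich.
Answer: -\frac{2025}{7406} \gamma_{1} + \frac{1800}{3703} \gamma_{2} - \frac{375}{7406} \gamma_{3} + \frac{225}{3703} \gamma_{4} + \frac{225}{529} \gamma_{5} - \frac{180}{3703} \gamma_{6}


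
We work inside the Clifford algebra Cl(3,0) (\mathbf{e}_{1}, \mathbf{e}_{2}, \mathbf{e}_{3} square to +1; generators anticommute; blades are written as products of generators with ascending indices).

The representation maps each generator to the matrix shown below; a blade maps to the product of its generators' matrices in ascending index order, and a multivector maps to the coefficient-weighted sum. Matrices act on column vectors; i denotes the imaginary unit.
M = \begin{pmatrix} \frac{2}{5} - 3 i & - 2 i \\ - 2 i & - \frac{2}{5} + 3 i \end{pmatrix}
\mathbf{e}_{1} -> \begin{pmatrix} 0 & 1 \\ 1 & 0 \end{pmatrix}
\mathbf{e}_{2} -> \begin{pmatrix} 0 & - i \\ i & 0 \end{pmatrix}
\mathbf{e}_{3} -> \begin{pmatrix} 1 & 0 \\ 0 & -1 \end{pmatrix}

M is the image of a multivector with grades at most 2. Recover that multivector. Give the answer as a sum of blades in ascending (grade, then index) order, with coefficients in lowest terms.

Method: 1, rho(e_{1}), rho(e_{2}), rho(e_{3}) form a trace-orthogonal basis of the 2x2 complex matrices (tr(X Y) = 2 if X = Y, else 0), so M = m0*1 + m1*rho(e_{1}) + m2*rho(e_{2}) + m3*rho(e_{3}) with m0 = tr(M)/2 = 0, m1 = tr(M rho(e_{1}))/2 = - 2 i, m2 = tr(M rho(e_{2}))/2 = 0, m3 = tr(M rho(e_{3}))/2 = \frac{2}{5} - 3 i.
Multiplying table entries, the bivector images are rho(e_{1} e_{2}) = i*rho(e_{3}), rho(e_{1} e_{3}) = -i*rho(e_{2}), rho(e_{2} e_{3}) = i*rho(e_{1}); with real blade coefficients the real parts of m0..m3 are the coefficients of 1, e_{1}, e_{2}, e_{3} and the imaginary parts give the bivectors (e_{2} e_{3}: Im m1, e_{1} e_{3}: -Im m2, e_{1} e_{2}: Im m3).
Answer: \frac{2}{5} e_{3} - 3 e_{1} e_{2} - 2 e_{2} e_{3}


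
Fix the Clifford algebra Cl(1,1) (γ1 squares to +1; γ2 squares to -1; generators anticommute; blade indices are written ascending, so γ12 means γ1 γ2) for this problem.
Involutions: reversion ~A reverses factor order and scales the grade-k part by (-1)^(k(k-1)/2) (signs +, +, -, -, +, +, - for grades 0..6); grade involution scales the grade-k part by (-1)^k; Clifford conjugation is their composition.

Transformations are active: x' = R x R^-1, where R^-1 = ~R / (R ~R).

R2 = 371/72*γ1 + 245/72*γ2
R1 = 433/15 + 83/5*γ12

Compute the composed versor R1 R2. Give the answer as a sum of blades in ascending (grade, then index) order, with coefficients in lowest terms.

Distribute over the terms of R1 (each basis-blade product reordered to ascending indices, repeated generators contracted through their squares):
(433/15) R2 = 160643/1080*γ1 + 21217/216*γ2
(83/5*γ12) R2 = -4067/72*γ1 - 30793/360*γ2
Summing the partial products and collecting blades:
Answer: 49819/540*γ1 + 6853/540*γ2


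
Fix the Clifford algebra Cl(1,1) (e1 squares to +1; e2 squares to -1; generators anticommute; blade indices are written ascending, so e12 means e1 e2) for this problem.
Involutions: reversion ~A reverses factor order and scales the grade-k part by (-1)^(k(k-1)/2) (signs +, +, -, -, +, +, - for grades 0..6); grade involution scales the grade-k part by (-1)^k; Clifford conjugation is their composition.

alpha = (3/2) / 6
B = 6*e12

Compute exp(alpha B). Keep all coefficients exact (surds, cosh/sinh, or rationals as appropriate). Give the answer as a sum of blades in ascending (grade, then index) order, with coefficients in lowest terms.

B^2 = (6)^2*(e12)^2 = 36*(+1) = 36 (a basis 2-blade squares to minus the product of its generators' squares).
B^2 = 36 — since the square is positive, the closed form is hyperbolic: l = 6, alpha*l = 3/2, so exp(alpha B) = cosh(3/2) + (sinh(3/2)/6)*B = cosh(3/2) + (sinh(3/2)/6)*B.
Answer: cosh(3/2) + sinh(3/2)*e12


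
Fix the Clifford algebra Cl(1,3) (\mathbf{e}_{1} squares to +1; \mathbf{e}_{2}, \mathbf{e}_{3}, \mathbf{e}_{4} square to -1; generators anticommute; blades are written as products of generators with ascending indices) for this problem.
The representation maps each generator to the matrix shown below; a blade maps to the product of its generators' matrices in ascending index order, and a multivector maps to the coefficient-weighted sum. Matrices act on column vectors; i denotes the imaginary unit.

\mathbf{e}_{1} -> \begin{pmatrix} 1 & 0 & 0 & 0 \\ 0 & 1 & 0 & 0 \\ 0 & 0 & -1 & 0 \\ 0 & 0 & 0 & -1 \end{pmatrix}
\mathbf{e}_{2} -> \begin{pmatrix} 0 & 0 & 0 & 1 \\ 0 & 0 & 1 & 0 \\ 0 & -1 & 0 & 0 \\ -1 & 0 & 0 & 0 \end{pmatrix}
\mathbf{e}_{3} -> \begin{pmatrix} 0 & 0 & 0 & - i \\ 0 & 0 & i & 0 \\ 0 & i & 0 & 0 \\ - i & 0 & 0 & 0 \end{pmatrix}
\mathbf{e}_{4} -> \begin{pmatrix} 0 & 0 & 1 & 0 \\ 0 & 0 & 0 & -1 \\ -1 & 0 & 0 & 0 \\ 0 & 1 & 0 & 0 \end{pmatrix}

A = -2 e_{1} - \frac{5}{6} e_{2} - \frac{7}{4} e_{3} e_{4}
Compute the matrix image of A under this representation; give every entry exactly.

Bivector images (products of the table entries): rho(e_{3} e_{4}) = rho(\mathbf{e}_{3})rho(\mathbf{e}_{4}) = \begin{pmatrix} 0 & - i & 0 & 0 \\ - i & 0 & 0 & 0 \\ 0 & 0 & 0 & - i \\ 0 & 0 & - i & 0 \end{pmatrix}.
M = (-2)*rho(e_{1}) + (-\frac{5}{6})*rho(e_{2}) + (-\frac{7}{4})*rho(e_{3} e_{4}), summed entrywise:
Answer: \begin{pmatrix} -2 & \frac{7 i}{4} & 0 & - \frac{5}{6} \\ \frac{7 i}{4} & -2 & - \frac{5}{6} & 0 \\ 0 & \frac{5}{6} & 2 & \frac{7 i}{4} \\ \frac{5}{6} & 0 & \frac{7 i}{4} & 2 \end{pmatrix}


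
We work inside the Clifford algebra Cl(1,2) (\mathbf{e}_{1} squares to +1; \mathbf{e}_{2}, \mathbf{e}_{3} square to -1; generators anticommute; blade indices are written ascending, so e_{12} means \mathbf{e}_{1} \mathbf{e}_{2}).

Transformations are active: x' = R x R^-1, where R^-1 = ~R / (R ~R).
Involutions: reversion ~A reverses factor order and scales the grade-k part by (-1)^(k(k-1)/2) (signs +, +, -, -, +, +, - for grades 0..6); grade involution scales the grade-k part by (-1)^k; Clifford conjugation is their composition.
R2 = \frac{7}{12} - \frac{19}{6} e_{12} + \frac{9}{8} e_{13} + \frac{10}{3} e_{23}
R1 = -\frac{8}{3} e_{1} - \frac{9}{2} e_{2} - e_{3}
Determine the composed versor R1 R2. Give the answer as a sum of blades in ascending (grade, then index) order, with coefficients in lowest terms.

Distribute over the terms of R1 (each basis-blade product reordered to ascending indices, repeated generators contracted through their squares):
(-\frac{8}{3} e_{1}) R2 = -\frac{14}{9} e_{1} + \frac{76}{9} e_{2} - 3 e_{3} - \frac{80}{9} e_{123}
(-\frac{9}{2} e_{2}) R2 = \frac{57}{4} e_{1} - \frac{21}{8} e_{2} + 15 e_{3} + \frac{81}{16} e_{123}
(-e_{3}) R2 = -\frac{9}{8} e_{1} - \frac{10}{3} e_{2} - \frac{7}{12} e_{3} + \frac{19}{6} e_{123}
Summing the partial products and collecting blades:
Answer: \frac{833}{72} e_{1} + \frac{179}{72} e_{2} + \frac{137}{12} e_{3} - \frac{95}{144} e_{123}


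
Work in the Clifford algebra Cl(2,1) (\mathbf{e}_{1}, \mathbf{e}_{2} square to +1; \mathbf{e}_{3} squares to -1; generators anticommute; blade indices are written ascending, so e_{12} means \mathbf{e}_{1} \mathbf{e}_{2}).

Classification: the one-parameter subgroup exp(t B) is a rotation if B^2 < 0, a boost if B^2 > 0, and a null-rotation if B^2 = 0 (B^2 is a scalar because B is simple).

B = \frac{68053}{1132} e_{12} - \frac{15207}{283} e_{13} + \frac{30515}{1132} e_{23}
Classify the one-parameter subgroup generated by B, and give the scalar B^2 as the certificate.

B^2 term by term: the squares give (\frac{68053}{1132})^2*(e_{12})^2 + (-\frac{15207}{283})^2*(e_{13})^2 + (\frac{30515}{1132})^2*(e_{23})^2 = \frac{4631210809}{1281424}*(-1) + \frac{231252849}{80089}*(+1) + \frac{931165225}{1281424}*(+1) = 0 (each basis 2-blade squares to minus the product of its generators' squares); cross terms between blades sharing an index anticommute and cancel. So B^2 = 0.
Answer: null-rotation, certificate B^2 = 0. The scalar 0 is the complete invariant here: its sign names the subgroup type.


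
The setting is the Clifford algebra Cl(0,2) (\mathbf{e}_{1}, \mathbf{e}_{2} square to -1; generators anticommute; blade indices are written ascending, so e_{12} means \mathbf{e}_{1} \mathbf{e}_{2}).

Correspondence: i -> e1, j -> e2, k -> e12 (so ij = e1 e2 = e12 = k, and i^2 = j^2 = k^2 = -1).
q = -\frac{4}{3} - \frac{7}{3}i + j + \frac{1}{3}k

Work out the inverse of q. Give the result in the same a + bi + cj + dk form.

In blades: q = -\frac{4}{3} - \frac{7}{3} e_{1} + e_{2} + \frac{1}{3} e_{12}.
With qbar = -\frac{4}{3} + \frac{7}{3} e_{1} - e_{2} - \frac{1}{3} e_{12} (scalar fixed, mapped units negated), q qbar = \frac{25}{3} (the sum of squared coefficients), so q^-1 = qbar / (\frac{25}{3}) = -\frac{4}{25} + \frac{7}{25} e_{1} - \frac{3}{25} e_{2} - \frac{1}{25} e_{12}; translating back:
Answer: -\frac{4}{25} + \frac{7}{25}i - \frac{3}{25}j - \frac{1}{25}k


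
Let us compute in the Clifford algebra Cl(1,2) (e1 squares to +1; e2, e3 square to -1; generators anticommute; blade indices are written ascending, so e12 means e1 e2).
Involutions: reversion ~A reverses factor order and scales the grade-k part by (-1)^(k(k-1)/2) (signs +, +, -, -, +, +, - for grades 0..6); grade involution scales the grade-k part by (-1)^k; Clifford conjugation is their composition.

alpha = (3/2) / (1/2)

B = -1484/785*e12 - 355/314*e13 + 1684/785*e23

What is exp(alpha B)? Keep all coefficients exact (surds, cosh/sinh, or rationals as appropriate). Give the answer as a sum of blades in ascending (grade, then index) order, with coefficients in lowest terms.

B^2 term by term: the squares give (-1484/785)^2*(e12)^2 + (-355/314)^2*(e13)^2 + (1684/785)^2*(e23)^2 = 2202256/616225*(+1) + 126025/98596*(+1) + 2835856/616225*(-1) = 1/4 (each basis 2-blade squares to minus the product of its generators' squares); cross terms between blades sharing an index anticommute and cancel. So B^2 = 1/4.
B^2 = 1/4 — a positive square means the series sums to a boost: l = 1/2, alpha*l = 3/2, so exp(alpha B) = cosh(3/2) + (sinh(3/2)/(1/2))*B = cosh(3/2) + (2*sinh(3/2))*B.
Answer: cosh(3/2) - 2968*sinh(3/2)/785*e12 - 355*sinh(3/2)/157*e13 + 3368*sinh(3/2)/785*e23


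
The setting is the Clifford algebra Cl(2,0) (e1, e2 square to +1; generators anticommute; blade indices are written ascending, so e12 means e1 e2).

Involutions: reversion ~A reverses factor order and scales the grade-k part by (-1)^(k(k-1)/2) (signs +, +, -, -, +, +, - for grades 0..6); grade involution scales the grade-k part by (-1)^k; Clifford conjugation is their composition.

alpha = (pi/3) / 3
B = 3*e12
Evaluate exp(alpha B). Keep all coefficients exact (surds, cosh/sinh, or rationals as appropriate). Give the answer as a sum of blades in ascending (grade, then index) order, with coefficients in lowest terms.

B^2 = (3)^2*(e12)^2 = 9*(-1) = -9 (a basis 2-blade squares to minus the product of its generators' squares).
B^2 = -9 — B^2 < 0, so the exponential closes trigonometrically: l = 3, alpha*l = pi/3, so exp(alpha B) = cos(pi/3) + (sin(pi/3)/3)*B = 1/2 + (sqrt(3)/6)*B.
Answer: 1/2 + sqrt(3)/2*e12


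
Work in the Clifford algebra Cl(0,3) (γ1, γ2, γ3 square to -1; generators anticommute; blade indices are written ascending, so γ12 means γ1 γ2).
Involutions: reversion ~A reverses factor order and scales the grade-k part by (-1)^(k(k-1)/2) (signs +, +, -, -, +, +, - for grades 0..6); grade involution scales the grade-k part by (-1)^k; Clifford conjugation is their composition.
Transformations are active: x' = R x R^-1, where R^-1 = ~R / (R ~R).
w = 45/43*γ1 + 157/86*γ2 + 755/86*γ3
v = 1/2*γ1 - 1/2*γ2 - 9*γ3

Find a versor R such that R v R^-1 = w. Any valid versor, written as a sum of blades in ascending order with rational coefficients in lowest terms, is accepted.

Construction: equal norms (both -163/2) license R = v + w = 133/86*γ1 + 57/43*γ2 - 19/86*γ3 — nothing changes along that direction, while (v - w)/2 changes sign, so v maps onto w.
Answer: 133/86*γ1 + 57/43*γ2 - 19/86*γ3


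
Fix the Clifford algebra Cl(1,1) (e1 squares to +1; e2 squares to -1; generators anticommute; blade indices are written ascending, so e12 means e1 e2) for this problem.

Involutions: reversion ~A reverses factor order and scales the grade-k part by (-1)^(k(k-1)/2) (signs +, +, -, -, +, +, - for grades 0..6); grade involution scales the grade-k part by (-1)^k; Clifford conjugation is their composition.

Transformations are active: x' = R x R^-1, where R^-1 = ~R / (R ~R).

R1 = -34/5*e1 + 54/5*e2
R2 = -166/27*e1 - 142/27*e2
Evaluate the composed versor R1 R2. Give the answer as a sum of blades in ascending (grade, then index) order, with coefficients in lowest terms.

Distribute over the terms of R1 (each basis-blade product reordered to ascending indices, repeated generators contracted through their squares):
(-34/5*e1) R2 = 5644/135 + 4828/135*e12
(54/5*e2) R2 = 284/5 + 332/5*e12
Summing the partial products and collecting blades:
Answer: 13312/135 + 13792/135*e12


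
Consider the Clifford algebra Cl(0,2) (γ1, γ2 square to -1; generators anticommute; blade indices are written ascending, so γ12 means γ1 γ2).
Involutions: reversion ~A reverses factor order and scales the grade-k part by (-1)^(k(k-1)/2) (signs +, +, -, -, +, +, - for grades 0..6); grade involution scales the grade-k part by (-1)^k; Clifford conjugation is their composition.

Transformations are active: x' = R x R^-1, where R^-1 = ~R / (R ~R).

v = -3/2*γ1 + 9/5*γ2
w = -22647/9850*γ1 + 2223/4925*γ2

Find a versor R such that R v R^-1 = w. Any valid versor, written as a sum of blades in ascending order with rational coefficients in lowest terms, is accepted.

Key observation: q(v) = q(w) = -549/100 (sandwiches preserve the norm), so R = v + w = -18711/4925*γ1 + 11088/4925*γ2 works whenever it is invertible — the component of v along it is kept and (v - w)/2 reverses, sending v to w.
Answer: -18711/4925*γ1 + 11088/4925*γ2


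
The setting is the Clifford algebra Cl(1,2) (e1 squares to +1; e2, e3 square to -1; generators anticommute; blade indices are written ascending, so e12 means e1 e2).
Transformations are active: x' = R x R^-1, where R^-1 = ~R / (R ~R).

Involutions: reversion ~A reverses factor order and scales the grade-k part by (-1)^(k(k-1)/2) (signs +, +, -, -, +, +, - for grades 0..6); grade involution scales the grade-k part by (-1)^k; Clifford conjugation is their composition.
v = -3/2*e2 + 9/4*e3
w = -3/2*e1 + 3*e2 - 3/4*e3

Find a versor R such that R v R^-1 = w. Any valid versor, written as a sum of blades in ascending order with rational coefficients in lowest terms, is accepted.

R = v + w = -3/2*e1 + 3/2*e2 + 3/2*e3 works: the equal norms (-117/16) guarantee its sandwich swaps v into w.
Answer: -3/2*e1 + 3/2*e2 + 3/2*e3


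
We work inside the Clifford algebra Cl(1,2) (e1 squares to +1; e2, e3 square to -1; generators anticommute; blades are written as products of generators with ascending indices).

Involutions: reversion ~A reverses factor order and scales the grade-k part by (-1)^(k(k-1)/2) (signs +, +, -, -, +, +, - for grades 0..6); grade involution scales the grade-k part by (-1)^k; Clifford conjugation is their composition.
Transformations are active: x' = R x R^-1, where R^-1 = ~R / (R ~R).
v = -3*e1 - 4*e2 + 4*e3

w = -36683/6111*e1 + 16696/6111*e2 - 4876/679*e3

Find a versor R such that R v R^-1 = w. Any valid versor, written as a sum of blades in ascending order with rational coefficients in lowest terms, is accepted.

Since q(v) = q(w) = -23, the sum R = v + w = -55016/6111*e1 - 7748/6111*e2 - 2160/679*e3 does the job whenever invertible.
Answer: -55016/6111*e1 - 7748/6111*e2 - 2160/679*e3


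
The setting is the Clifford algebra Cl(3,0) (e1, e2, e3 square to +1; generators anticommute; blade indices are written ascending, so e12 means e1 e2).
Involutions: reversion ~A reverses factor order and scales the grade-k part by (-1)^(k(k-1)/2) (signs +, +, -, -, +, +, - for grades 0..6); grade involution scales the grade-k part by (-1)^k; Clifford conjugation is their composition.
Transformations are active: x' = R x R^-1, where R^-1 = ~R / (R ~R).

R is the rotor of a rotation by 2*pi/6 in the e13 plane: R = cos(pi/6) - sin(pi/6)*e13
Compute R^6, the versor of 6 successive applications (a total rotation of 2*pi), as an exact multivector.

Half-angle bookkeeping: 6 applications in e13 add up to rotor phase 6*pi/6 = pi, so R^6 = cos(pi) - sin(pi)*e13.
cos(pi) = -1 and sin(pi) = 0, so R^6 = -1. The total rotation 2*pi is 1 full turn, so every vector returns to itself, yet the rotor is -1, on the OTHER sheet of the double cover (an odd number of 2*pi turns).
Answer: -1


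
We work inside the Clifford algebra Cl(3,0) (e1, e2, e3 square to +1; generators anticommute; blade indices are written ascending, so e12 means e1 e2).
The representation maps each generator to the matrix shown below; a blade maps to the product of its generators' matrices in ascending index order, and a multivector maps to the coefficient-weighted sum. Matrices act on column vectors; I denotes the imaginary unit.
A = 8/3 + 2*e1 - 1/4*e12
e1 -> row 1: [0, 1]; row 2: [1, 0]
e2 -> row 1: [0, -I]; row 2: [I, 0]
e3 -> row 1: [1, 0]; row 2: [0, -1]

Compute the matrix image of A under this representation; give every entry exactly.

Bivector images (products of the table entries): rho(e12) = rho(e1)rho(e2) = row 1: [I, 0]; row 2: [0, -I].
M = (8/3)*1 + (2)*rho(e1) + (-1/4)*rho(e12), summed entrywise (1 is the identity matrix):
Answer: row 1: [8/3 - I/4, 2]; row 2: [2, 8/3 + I/4]


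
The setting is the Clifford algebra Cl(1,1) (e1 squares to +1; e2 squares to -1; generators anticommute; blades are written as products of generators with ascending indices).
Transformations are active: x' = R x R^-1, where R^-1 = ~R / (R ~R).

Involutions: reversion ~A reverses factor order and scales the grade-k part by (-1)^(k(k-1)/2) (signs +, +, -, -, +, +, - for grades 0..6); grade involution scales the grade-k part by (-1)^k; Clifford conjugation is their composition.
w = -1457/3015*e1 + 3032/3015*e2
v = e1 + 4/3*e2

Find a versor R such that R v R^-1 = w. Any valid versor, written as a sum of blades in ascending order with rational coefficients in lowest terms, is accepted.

Reasoning: v^2 = w^2 = -7/9 since conjugation preserves the quadratic form; R = v + w = 1558/3015*e1 + 7052/3015*e2 is then valid when invertible, keeping its own part and reversing (v - w)/2.
Answer: 1558/3015*e1 + 7052/3015*e2


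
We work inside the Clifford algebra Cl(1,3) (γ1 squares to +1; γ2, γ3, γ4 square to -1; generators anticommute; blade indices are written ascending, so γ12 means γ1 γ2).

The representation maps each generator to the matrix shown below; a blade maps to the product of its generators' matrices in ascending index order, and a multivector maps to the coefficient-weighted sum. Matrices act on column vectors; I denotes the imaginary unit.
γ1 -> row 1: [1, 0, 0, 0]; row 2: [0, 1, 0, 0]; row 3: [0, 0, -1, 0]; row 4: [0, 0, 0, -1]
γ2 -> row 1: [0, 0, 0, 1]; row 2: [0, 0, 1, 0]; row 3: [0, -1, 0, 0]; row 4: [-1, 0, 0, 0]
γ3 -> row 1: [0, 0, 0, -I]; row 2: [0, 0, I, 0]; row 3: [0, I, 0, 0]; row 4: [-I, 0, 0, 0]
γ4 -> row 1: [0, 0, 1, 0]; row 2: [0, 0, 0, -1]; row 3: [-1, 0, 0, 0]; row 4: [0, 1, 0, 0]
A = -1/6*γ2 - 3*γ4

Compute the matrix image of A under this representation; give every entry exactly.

M = (-1/6)*rho(γ2) + (-3)*rho(γ4), summed entrywise:
Answer: row 1: [0, 0, -3, -1/6]; row 2: [0, 0, -1/6, 3]; row 3: [3, 1/6, 0, 0]; row 4: [1/6, -3, 0, 0]


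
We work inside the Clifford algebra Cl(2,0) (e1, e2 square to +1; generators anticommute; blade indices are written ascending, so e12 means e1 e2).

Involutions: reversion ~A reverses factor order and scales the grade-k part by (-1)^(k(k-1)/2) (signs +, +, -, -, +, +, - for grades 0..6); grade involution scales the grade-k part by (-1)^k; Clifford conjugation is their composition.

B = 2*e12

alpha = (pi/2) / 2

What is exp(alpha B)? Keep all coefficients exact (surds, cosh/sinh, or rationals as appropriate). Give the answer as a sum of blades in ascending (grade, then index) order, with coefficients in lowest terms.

B^2 = (2)^2*(e12)^2 = 4*(-1) = -4 (a basis 2-blade squares to minus the product of its generators' squares).
B^2 = -4 — a negative square means the series sums to a rotation: l = 2, alpha*l = pi/2, so exp(alpha B) = cos(pi/2) + (sin(pi/2)/2)*B = 0 + (1/2)*B.
Answer: e12


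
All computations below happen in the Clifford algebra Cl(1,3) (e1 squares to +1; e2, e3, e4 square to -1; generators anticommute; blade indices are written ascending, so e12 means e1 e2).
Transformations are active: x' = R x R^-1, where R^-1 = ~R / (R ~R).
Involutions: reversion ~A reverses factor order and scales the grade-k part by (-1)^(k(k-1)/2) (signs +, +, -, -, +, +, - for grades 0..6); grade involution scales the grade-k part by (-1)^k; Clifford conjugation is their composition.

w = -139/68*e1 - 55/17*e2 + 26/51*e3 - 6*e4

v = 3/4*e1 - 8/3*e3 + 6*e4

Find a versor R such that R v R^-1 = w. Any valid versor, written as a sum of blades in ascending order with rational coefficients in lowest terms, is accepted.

Since q(v) = q(w) = -6127/144, the sum R = v + w = -22/17*e1 - 55/17*e2 - 110/51*e3 does the job whenever invertible.
Answer: -22/17*e1 - 55/17*e2 - 110/51*e3


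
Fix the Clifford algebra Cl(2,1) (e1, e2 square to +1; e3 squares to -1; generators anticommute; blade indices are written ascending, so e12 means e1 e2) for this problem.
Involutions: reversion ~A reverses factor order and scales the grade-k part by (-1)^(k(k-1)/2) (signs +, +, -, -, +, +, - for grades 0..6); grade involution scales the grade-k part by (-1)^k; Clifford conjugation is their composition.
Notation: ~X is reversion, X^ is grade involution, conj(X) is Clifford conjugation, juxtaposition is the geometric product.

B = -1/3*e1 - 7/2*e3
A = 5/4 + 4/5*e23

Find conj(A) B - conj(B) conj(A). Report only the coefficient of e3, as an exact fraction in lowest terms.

first term: -5/12*e1 - 14/5*e2 - 35/8*e3 + 4/15*e123
second term: 5/12*e1 - 14/5*e2 + 35/8*e3 - 4/15*e123
Answer: -35/4


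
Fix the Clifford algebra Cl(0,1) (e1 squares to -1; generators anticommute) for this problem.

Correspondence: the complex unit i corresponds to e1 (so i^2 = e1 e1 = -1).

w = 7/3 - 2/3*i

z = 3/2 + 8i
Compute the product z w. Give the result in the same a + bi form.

In blades: z = 3/2 + 8*e1, w = 7/3 - 2/3*e1.
Distribute z over w term by term (generator squares from the signature, products reordered to ascending indices): (3/2)*w = 7/2 - e1; (8*e1)*w = 16/3 + 56/3*e1.
Sum: 53/6 + 53/3*e1; translating back through the correspondence:
Answer: 53/6 + 53/3*i


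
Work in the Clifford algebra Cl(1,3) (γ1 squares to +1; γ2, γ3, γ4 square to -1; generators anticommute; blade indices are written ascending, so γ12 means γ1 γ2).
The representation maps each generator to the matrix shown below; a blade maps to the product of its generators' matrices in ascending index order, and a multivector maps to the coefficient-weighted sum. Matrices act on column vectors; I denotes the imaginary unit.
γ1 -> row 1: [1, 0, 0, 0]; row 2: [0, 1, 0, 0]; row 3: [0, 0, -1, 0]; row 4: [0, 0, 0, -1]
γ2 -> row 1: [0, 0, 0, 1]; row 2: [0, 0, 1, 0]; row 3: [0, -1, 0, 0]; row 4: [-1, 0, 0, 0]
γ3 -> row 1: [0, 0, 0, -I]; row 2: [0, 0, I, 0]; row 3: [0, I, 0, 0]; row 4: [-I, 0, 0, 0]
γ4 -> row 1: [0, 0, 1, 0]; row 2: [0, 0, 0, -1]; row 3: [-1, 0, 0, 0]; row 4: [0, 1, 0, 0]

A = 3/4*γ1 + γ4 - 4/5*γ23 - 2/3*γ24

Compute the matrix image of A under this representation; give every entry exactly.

Bivector images (products of the table entries): rho(γ23) = rho(γ2)rho(γ3) = row 1: [-I, 0, 0, 0]; row 2: [0, I, 0, 0]; row 3: [0, 0, -I, 0]; row 4: [0, 0, 0, I]; rho(γ24) = rho(γ2)rho(γ4) = row 1: [0, 1, 0, 0]; row 2: [-1, 0, 0, 0]; row 3: [0, 0, 0, 1]; row 4: [0, 0, -1, 0].
M = (3/4)*rho(γ1) + (1)*rho(γ4) + (-4/5)*rho(γ23) + (-2/3)*rho(γ24), summed entrywise:
Answer: row 1: [3/4 + 4*I/5, -2/3, 1, 0]; row 2: [2/3, 3/4 - 4*I/5, 0, -1]; row 3: [-1, 0, -3/4 + 4*I/5, -2/3]; row 4: [0, 1, 2/3, -3/4 - 4*I/5]


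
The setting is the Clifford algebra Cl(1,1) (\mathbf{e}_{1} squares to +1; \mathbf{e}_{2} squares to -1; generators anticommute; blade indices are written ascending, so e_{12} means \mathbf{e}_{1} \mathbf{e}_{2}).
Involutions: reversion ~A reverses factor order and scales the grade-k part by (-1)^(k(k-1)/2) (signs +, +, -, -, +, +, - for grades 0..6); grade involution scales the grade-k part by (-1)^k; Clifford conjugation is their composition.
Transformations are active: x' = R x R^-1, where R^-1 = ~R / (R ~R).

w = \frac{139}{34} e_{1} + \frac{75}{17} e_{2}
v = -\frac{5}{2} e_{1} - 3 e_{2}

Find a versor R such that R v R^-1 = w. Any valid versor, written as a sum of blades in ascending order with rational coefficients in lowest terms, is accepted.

Equal squares first: v^2 = w^2 = -\frac{11}{4}. Then v + w = \frac{27}{17} e_{1} + \frac{24}{17} e_{2} is a versor taking v to w, provided it is invertible.
Answer: \frac{27}{17} e_{1} + \frac{24}{17} e_{2}


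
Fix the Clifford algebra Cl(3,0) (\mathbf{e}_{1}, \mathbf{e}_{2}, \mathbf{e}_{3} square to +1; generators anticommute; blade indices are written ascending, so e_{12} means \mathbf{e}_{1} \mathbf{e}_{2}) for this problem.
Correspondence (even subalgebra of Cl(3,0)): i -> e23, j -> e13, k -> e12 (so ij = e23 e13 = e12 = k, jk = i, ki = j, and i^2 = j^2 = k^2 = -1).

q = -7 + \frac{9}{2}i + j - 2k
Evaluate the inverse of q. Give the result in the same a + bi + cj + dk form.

In blades: q = -7 - 2 e_{12} + e_{13} + \frac{9}{2} e_{23}.
With qbar = -7 + 2 e_{12} - e_{13} - \frac{9}{2} e_{23} (scalar fixed, mapped units negated), q qbar = \frac{297}{4} (the sum of squared coefficients), so q^-1 = qbar / (\frac{297}{4}) = -\frac{28}{297} + \frac{8}{297} e_{12} - \frac{4}{297} e_{13} - \frac{2}{33} e_{23}; translating back:
Answer: -\frac{28}{297} - \frac{2}{33}i - \frac{4}{297}j + \frac{8}{297}k


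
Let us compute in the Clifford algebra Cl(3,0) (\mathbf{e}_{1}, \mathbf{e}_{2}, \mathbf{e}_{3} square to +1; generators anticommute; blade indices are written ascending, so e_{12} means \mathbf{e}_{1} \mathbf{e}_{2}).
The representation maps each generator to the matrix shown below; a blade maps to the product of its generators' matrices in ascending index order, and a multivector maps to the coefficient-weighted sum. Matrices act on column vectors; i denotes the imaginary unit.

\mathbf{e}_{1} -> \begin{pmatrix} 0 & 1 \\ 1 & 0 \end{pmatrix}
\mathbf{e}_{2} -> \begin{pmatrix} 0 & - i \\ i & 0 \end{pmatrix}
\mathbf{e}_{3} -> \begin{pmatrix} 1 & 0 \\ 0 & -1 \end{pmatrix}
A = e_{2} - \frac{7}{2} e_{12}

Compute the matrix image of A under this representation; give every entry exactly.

Bivector images (products of the table entries): rho(e_{12}) = rho(\mathbf{e}_{1})rho(\mathbf{e}_{2}) = \begin{pmatrix} i & 0 \\ 0 & - i \end{pmatrix}.
M = (1)*rho(e_{2}) + (-\frac{7}{2})*rho(e_{12}), summed entrywise:
Answer: \begin{pmatrix} - \frac{7 i}{2} & - i \\ i & \frac{7 i}{2} \end{pmatrix}


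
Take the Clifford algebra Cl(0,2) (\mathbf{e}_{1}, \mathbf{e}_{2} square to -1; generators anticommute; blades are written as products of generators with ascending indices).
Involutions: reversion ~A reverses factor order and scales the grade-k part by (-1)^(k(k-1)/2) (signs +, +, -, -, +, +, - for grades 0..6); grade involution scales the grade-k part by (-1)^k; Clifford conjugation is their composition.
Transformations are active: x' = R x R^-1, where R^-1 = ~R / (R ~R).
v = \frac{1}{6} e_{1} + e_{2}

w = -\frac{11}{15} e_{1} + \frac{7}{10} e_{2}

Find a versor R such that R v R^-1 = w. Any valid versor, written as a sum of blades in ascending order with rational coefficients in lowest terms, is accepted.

Here q(v) = q(w) = -\frac{37}{36}; the classical choice R = v + w = -\frac{17}{30} e_{1} + \frac{17}{10} e_{2} then realises v -> w under the sandwich.
Answer: -\frac{17}{30} e_{1} + \frac{17}{10} e_{2}


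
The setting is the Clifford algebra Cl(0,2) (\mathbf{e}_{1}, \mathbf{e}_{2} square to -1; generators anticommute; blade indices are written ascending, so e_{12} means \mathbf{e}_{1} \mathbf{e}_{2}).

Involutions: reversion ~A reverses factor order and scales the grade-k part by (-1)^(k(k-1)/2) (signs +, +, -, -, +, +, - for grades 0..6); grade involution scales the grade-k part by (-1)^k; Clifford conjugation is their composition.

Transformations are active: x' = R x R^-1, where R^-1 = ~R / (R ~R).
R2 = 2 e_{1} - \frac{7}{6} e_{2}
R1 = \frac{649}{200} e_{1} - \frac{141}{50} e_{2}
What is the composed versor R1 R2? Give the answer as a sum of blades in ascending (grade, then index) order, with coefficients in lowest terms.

Distribute over the terms of R1 (each basis-blade product reordered to ascending indices, repeated generators contracted through their squares):
(\frac{649}{200} e_{1}) R2 = -\frac{649}{100} - \frac{4543}{1200} e_{12}
(-\frac{141}{50} e_{2}) R2 = -\frac{329}{100} + \frac{141}{25} e_{12}
Summing the partial products and collecting blades:
Answer: -\frac{489}{50} + \frac{89}{48} e_{12}


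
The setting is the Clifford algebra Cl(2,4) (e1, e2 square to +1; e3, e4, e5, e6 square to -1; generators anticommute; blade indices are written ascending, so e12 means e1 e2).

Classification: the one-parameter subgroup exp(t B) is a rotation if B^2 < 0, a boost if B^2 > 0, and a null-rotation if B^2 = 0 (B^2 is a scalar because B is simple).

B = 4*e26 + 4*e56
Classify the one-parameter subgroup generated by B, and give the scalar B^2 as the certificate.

B^2 term by term: the squares give (4)^2*(e26)^2 + (4)^2*(e56)^2 = 16*(+1) + 16*(-1) = 0 (each basis 2-blade squares to minus the product of its generators' squares); cross terms between blades sharing an index anticommute and cancel. So B^2 = 0.
Answer: null-rotation, certificate B^2 = 0. Certificate logic: 0 is a conjugation-invariant scalar, so its sign fixes rotation versus boost versus null-rotation outright.


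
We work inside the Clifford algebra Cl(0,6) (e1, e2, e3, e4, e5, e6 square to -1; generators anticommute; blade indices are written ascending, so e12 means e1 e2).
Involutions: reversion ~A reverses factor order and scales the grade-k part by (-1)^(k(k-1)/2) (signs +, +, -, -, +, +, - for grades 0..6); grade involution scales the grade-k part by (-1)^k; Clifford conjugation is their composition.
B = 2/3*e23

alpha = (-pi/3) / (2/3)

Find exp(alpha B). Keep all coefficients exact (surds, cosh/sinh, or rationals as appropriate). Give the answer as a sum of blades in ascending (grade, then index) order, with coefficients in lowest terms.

B^2 = (2/3)^2*(e23)^2 = 4/9*(-1) = -4/9 (a basis 2-blade squares to minus the product of its generators' squares).
B^2 = -4/9 — a negative square means the series sums to a rotation: l = 2/3, alpha*l = -pi/3, so exp(alpha B) = cos(-pi/3) + (sin(-pi/3)/(2/3))*B = 1/2 + (-3*sqrt(3)/4)*B.
Answer: 1/2 - sqrt(3)/2*e23


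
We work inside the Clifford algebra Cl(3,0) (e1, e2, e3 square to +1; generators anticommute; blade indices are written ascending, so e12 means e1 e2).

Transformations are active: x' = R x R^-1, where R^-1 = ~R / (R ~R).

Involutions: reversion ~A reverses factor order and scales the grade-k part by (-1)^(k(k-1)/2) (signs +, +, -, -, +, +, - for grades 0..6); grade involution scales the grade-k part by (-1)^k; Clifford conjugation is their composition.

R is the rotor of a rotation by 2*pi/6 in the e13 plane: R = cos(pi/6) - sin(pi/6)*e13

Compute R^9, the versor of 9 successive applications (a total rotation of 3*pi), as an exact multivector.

The rotor phase is half the rotation angle and phases add under composition, so 9 steps in the e13 plane accumulate phase 9*(pi/6) = 3*pi/2: R^9 = cos(3*pi/2) - sin(3*pi/2)*e13.
cos(3*pi/2) = 0 and sin(3*pi/2) = -1, so R^9 = e13. The net rotation is 1*pi (after discarding 1 full turn, each of which contributes a factor -1 to the rotor); the rotor keeps the half-angle phase exactly.
Answer: e13
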